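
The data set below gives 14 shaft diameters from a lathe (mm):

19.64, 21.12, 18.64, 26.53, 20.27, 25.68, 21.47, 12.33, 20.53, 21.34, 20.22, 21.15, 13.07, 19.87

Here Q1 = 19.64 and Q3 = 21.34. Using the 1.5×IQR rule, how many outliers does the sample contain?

4

IQR = 1.70; fences at 19.64 − 2.55 = 17.09 and 21.34 + 2.55 = 23.89.
Outside the cutoffs: 12.33, 13.07, 25.68, 26.53.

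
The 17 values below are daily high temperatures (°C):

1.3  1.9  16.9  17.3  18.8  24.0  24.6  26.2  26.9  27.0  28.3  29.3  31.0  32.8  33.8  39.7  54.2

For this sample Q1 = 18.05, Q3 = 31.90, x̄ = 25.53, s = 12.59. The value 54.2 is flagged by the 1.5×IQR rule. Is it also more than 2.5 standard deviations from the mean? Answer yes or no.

no

z = (54.2 − 25.53) / 12.59 = 2.28.
|z| = 2.28 ≤ 2.5.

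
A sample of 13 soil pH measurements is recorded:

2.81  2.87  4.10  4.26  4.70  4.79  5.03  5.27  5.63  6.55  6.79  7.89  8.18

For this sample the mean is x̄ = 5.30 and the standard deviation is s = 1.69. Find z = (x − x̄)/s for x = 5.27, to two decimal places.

-0.02

z = (5.27 − 5.30) / 1.69 = -0.02.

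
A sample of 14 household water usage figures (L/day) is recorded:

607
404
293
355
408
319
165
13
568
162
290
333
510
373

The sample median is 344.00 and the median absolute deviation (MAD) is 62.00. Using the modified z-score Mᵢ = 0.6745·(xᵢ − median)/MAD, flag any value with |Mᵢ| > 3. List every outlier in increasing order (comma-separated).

|Mᵢ| > 3 ⇔ |xᵢ − 344.00| > 3·62.00/0.6745 = 275.76.
So outliers lie outside [68.24, 619.76].
13: M = -3.60 → outlier.

13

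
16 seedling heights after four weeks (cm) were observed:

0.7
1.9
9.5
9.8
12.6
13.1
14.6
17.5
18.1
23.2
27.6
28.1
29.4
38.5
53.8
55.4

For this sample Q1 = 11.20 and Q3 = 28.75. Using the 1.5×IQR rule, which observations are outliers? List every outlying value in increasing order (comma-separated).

55.4

IQR = Q3 − Q1 = 28.75 − 11.20 = 17.55.
Lower fence = Q1 − 1.5·IQR = 11.20 − 26.325 = -15.125.
Upper fence = Q3 + 1.5·IQR = 28.75 + 26.325 = 55.075.
55.4 > 55.075 → outlier.
All remaining values lie within [-15.125, 55.075].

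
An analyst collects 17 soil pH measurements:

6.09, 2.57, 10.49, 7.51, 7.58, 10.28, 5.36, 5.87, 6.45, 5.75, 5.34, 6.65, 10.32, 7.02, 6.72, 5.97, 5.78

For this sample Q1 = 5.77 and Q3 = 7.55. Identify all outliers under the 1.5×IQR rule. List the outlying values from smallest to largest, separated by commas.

2.57, 10.28, 10.32, 10.49

IQR = Q3 − Q1 = 7.55 − 5.77 = 1.78.
Lower fence = Q1 − 1.5·IQR = 5.77 − 2.67 = 3.10.
Upper fence = Q3 + 1.5·IQR = 7.55 + 2.67 = 10.22.
2.57 < 3.10 → outlier.
10.28 > 10.22 → outlier.
10.32 > 10.22 → outlier.
10.49 > 10.22 → outlier.
All remaining values lie within [3.10, 10.22].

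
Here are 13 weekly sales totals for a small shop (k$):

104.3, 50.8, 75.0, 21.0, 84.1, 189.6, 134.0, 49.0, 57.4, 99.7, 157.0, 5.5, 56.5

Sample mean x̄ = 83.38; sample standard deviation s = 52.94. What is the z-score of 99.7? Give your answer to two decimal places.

z = (99.7 − 83.38) / 52.94 = 0.31.

0.31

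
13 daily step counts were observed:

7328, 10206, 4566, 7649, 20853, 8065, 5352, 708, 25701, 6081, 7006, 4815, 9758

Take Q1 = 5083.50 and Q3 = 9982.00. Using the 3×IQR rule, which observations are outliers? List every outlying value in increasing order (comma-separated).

IQR = Q3 − Q1 = 9982.00 − 5083.50 = 4898.50.
Lower fence = Q1 − 3·IQR = 5083.50 − 14695.50 = -9612.00.
Upper fence = Q3 + 3·IQR = 9982.00 + 14695.50 = 24677.50.
25701 > 24677.50 → outlier.
All remaining values lie within [-9612.00, 24677.50].

25701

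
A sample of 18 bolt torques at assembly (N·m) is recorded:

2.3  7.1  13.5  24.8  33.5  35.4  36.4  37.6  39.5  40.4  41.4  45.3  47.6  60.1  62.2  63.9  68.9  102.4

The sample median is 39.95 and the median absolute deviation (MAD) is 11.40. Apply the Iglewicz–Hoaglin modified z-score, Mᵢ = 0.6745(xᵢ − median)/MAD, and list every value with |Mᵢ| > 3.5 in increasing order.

102.4

|Mᵢ| > 3.5 ⇔ |xᵢ − 39.95| > 3.5·11.40/0.6745 = 59.15.
So outliers lie outside [-19.20, 99.10].
102.4: M = 3.69 → outlier.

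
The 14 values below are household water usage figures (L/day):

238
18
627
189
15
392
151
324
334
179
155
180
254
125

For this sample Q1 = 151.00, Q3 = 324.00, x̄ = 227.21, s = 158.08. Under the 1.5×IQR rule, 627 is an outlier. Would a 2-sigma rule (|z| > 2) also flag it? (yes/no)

yes

z = (627 − 227.21) / 158.08 = 2.53.
|z| = 2.53 > 2.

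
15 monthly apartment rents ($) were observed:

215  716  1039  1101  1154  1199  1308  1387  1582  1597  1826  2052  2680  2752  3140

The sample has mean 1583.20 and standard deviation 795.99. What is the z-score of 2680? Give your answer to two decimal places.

z = (2680 − 1583.20) / 795.99 = 1.38.

1.38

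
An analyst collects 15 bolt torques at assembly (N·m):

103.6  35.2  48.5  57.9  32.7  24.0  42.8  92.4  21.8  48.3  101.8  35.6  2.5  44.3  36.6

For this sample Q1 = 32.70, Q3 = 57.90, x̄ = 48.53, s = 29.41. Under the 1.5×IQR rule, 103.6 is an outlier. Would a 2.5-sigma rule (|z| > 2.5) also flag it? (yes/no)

no

z = (103.6 − 48.53) / 29.41 = 1.87.
|z| = 1.87 ≤ 2.5.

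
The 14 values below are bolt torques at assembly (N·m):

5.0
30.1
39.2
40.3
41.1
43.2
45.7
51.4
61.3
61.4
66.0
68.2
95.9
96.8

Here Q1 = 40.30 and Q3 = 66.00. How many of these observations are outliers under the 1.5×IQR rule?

IQR = 25.70; fences at 40.30 − 38.55 = 1.75 and 66.00 + 38.55 = 104.55.
Every value lies within the cutoffs.

0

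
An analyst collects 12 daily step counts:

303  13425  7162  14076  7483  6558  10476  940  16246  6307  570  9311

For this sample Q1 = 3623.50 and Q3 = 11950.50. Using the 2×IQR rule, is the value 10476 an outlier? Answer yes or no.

IQR = Q3 − Q1 = 11950.50 − 3623.50 = 8327.00.
Lower fence = Q1 − 2·IQR = 3623.50 − 16654.00 = -13030.50.
Upper fence = Q3 + 2·IQR = 11950.50 + 16654.00 = 28604.50.
10476 lies within [-13030.50, 28604.50].

no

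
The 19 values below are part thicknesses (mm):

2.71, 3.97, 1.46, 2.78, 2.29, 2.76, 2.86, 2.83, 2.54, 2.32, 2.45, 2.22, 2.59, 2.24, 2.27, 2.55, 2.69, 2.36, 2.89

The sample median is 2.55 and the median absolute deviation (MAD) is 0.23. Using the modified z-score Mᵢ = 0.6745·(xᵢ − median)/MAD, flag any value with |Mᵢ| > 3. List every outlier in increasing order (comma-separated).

1.46, 3.97

|Mᵢ| > 3 ⇔ |xᵢ − 2.55| > 3·0.23/0.6745 = 1.02.
So outliers lie outside [1.53, 3.57].
1.46: M = -3.20 → outlier.
3.97: M = 4.16 → outlier.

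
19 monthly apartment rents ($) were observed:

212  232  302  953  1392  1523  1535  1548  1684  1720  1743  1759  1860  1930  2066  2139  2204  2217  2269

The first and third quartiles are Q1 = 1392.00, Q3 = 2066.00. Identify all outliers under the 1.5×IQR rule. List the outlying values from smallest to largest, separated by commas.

IQR = Q3 − Q1 = 2066.00 − 1392.00 = 674.00.
Lower fence = Q1 − 1.5·IQR = 1392.00 − 1011.00 = 381.00.
Upper fence = Q3 + 1.5·IQR = 2066.00 + 1011.00 = 3077.00.
212 < 381.00 → outlier.
232 < 381.00 → outlier.
302 < 381.00 → outlier.
All remaining values lie within [381.00, 3077.00].

212, 232, 302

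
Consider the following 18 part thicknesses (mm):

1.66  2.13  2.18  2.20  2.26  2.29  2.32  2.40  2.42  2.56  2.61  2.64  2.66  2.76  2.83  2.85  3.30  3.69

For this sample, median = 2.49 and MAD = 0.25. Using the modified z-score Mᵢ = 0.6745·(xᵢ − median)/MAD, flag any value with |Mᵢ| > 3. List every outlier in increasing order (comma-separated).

3.69

|Mᵢ| > 3 ⇔ |xᵢ − 2.49| > 3·0.25/0.6745 = 1.11.
So outliers lie outside [1.38, 3.60].
3.69: M = 3.24 → outlier.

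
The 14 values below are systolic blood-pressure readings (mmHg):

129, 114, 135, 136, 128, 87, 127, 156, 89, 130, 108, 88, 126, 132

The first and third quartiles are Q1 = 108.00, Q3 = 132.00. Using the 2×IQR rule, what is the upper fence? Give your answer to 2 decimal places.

IQR = Q3 − Q1 = 132.00 − 108.00 = 24.00.
Lower fence = Q1 − 2·IQR = 108.00 − 48.00 = 60.00.
Upper fence = Q3 + 2·IQR = 132.00 + 48.00 = 180.00.

180.00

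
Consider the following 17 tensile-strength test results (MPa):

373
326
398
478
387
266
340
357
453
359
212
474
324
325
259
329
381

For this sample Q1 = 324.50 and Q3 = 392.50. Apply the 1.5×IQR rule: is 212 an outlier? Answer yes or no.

yes

IQR = Q3 − Q1 = 392.50 − 324.50 = 68.00.
Lower fence = Q1 − 1.5·IQR = 324.50 − 102.00 = 222.50.
Upper fence = Q3 + 1.5·IQR = 392.50 + 102.00 = 494.50.
212 lies below the lower fence.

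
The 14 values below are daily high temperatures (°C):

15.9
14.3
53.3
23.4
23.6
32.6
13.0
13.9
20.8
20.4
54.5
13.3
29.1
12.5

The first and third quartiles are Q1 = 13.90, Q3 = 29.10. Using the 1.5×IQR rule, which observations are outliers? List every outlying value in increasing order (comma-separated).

IQR = Q3 − Q1 = 29.10 − 13.90 = 15.20.
Lower fence = Q1 − 1.5·IQR = 13.90 − 22.80 = -8.90.
Upper fence = Q3 + 1.5·IQR = 29.10 + 22.80 = 51.90.
53.3 > 51.90 → outlier.
54.5 > 51.90 → outlier.
All remaining values lie within [-8.90, 51.90].

53.3, 54.5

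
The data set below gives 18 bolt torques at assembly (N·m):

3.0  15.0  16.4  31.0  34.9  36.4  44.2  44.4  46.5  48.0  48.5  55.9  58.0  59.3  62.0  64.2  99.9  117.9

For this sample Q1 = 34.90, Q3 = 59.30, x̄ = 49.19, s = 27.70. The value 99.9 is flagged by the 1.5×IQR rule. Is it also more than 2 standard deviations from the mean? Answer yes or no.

z = (99.9 − 49.19) / 27.70 = 1.83.
|z| = 1.83 ≤ 2.

no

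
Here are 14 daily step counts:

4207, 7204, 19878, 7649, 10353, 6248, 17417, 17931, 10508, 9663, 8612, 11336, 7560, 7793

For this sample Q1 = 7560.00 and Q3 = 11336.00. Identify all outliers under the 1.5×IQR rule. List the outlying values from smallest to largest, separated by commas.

17417, 17931, 19878

IQR = Q3 − Q1 = 11336.00 − 7560.00 = 3776.00.
Lower fence = Q1 − 1.5·IQR = 7560.00 − 5664.00 = 1896.00.
Upper fence = Q3 + 1.5·IQR = 11336.00 + 5664.00 = 17000.00.
17417 > 17000.00 → outlier.
17931 > 17000.00 → outlier.
19878 > 17000.00 → outlier.
All remaining values lie within [1896.00, 17000.00].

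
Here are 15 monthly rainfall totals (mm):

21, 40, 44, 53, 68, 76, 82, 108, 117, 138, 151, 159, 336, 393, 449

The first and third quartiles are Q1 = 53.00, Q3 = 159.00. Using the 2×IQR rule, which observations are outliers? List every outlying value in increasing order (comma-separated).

393, 449

IQR = Q3 − Q1 = 159.00 − 53.00 = 106.00.
Lower fence = Q1 − 2·IQR = 53.00 − 212.00 = -159.00.
Upper fence = Q3 + 2·IQR = 159.00 + 212.00 = 371.00.
393 > 371.00 → outlier.
449 > 371.00 → outlier.
All remaining values lie within [-159.00, 371.00].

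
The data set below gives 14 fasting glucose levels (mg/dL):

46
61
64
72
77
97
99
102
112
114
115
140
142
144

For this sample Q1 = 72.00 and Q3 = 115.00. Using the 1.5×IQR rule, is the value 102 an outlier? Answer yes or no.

IQR = Q3 − Q1 = 115.00 − 72.00 = 43.00.
Lower fence = Q1 − 1.5·IQR = 72.00 − 64.50 = 7.50.
Upper fence = Q3 + 1.5·IQR = 115.00 + 64.50 = 179.50.
102 lies within [7.50, 179.50].

no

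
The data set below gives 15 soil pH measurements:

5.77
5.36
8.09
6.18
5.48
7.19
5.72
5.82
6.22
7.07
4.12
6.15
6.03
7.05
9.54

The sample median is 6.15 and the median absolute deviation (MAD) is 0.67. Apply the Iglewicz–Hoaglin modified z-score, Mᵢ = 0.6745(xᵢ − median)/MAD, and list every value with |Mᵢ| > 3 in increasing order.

|Mᵢ| > 3 ⇔ |xᵢ − 6.15| > 3·0.67/0.6745 = 2.98.
So outliers lie outside [3.17, 9.13].
9.54: M = 3.41 → outlier.

9.54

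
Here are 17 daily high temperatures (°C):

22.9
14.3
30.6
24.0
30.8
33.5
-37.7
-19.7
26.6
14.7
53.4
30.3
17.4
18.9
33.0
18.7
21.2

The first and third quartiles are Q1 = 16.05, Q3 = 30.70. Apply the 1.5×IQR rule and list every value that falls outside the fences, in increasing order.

-37.7, -19.7, 53.4

IQR = Q3 − Q1 = 30.70 − 16.05 = 14.65.
Lower fence = Q1 − 1.5·IQR = 16.05 − 21.975 = -5.925.
Upper fence = Q3 + 1.5·IQR = 30.70 + 21.975 = 52.675.
-37.7 < -5.925 → outlier.
-19.7 < -5.925 → outlier.
53.4 > 52.675 → outlier.
All remaining values lie within [-5.925, 52.675].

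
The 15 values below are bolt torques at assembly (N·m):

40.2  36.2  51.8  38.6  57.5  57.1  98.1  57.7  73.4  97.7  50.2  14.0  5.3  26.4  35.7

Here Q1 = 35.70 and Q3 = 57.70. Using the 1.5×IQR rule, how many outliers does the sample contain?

2

IQR = 22.00; fences at 35.70 − 33.00 = 2.70 and 57.70 + 33.00 = 90.70.
Outside the cutoffs: 97.7, 98.1.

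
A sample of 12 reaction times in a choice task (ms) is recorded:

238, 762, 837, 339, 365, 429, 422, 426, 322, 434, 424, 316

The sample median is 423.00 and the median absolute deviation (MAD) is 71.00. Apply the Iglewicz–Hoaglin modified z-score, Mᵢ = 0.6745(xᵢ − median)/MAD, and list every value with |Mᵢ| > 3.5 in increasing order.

837

|Mᵢ| > 3.5 ⇔ |xᵢ − 423.00| > 3.5·71.00/0.6745 = 368.42.
So outliers lie outside [54.58, 791.42].
837: M = 3.93 → outlier.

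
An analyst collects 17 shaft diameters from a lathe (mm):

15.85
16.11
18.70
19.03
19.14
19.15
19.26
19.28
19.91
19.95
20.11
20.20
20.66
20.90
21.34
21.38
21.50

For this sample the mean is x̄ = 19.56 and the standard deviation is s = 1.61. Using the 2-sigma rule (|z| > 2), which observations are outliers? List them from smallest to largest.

15.85, 16.11

Cutoffs at x̄ ± 2s: 19.56 ± 2·1.61 = [16.34, 22.78].
15.85: z = -2.30, |z| > 2 → outlier.
16.11: z = -2.14, |z| > 2 → outlier.
Every other value lies within [16.34, 22.78].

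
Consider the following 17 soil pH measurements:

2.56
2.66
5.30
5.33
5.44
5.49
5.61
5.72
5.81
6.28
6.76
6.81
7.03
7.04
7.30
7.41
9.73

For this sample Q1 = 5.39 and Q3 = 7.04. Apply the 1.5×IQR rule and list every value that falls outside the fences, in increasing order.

IQR = Q3 − Q1 = 7.04 − 5.39 = 1.65.
Lower fence = Q1 − 1.5·IQR = 5.39 − 2.475 = 2.915.
Upper fence = Q3 + 1.5·IQR = 7.04 + 2.475 = 9.515.
2.56 < 2.915 → outlier.
2.66 < 2.915 → outlier.
9.73 > 9.515 → outlier.
All remaining values lie within [2.915, 9.515].

2.56, 2.66, 9.73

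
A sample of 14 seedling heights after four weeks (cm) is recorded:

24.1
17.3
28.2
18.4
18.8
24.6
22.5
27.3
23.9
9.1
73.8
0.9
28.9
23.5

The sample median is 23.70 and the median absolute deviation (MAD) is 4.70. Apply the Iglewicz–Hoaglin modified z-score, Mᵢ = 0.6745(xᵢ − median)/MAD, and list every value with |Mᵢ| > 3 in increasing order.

|Mᵢ| > 3 ⇔ |xᵢ − 23.70| > 3·4.70/0.6745 = 20.90.
So outliers lie outside [2.80, 44.60].
0.9: M = -3.27 → outlier.
73.8: M = 7.19 → outlier.

0.9, 73.8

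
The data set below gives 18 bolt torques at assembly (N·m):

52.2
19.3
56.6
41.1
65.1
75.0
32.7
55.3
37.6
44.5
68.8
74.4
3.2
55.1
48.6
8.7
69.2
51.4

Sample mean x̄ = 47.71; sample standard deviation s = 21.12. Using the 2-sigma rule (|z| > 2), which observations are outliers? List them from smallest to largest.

3.2

Cutoffs at x̄ ± 2s: 47.71 ± 2·21.12 = [5.47, 89.95].
3.2: z = -2.11, |z| > 2 → outlier.
Every other value lies within [5.47, 89.95].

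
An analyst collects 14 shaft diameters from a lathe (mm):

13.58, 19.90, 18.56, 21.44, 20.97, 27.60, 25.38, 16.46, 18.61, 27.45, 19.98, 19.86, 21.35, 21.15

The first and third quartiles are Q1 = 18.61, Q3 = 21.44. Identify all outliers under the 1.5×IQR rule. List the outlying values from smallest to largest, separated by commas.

IQR = Q3 − Q1 = 21.44 − 18.61 = 2.83.
Lower fence = Q1 − 1.5·IQR = 18.61 − 4.245 = 14.365.
Upper fence = Q3 + 1.5·IQR = 21.44 + 4.245 = 25.685.
13.58 < 14.365 → outlier.
27.45 > 25.685 → outlier.
27.60 > 25.685 → outlier.
All remaining values lie within [14.365, 25.685].

13.58, 27.45, 27.60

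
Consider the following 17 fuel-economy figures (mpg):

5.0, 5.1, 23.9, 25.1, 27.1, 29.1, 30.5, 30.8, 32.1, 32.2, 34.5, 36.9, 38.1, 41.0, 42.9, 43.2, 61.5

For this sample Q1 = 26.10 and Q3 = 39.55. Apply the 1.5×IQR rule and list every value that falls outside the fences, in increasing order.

IQR = Q3 − Q1 = 39.55 − 26.10 = 13.45.
Lower fence = Q1 − 1.5·IQR = 26.10 − 20.175 = 5.925.
Upper fence = Q3 + 1.5·IQR = 39.55 + 20.175 = 59.725.
5.0 < 5.925 → outlier.
5.1 < 5.925 → outlier.
61.5 > 59.725 → outlier.
All remaining values lie within [5.925, 59.725].

5.0, 5.1, 61.5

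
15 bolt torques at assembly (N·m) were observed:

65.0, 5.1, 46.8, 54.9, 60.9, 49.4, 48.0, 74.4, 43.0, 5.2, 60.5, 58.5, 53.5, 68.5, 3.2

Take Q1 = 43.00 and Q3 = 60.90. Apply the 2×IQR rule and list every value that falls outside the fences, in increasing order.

IQR = Q3 − Q1 = 60.90 − 43.00 = 17.90.
Lower fence = Q1 − 2·IQR = 43.00 − 35.80 = 7.20.
Upper fence = Q3 + 2·IQR = 60.90 + 35.80 = 96.70.
3.2 < 7.20 → outlier.
5.1 < 7.20 → outlier.
5.2 < 7.20 → outlier.
All remaining values lie within [7.20, 96.70].

3.2, 5.1, 5.2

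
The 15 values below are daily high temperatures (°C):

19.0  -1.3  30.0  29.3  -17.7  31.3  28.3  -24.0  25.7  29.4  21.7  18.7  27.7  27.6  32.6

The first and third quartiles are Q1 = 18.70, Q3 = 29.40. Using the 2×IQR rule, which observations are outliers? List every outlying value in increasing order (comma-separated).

IQR = Q3 − Q1 = 29.40 − 18.70 = 10.70.
Lower fence = Q1 − 2·IQR = 18.70 − 21.40 = -2.70.
Upper fence = Q3 + 2·IQR = 29.40 + 21.40 = 50.80.
-24.0 < -2.70 → outlier.
-17.7 < -2.70 → outlier.
All remaining values lie within [-2.70, 50.80].

-24.0, -17.7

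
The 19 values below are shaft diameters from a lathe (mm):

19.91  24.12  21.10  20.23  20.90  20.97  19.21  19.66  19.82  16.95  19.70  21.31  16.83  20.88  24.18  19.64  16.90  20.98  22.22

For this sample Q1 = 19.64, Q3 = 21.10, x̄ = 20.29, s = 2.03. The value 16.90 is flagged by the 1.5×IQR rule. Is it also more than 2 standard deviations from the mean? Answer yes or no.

z = (16.90 − 20.29) / 2.03 = -1.67.
|z| = 1.67 ≤ 2.

no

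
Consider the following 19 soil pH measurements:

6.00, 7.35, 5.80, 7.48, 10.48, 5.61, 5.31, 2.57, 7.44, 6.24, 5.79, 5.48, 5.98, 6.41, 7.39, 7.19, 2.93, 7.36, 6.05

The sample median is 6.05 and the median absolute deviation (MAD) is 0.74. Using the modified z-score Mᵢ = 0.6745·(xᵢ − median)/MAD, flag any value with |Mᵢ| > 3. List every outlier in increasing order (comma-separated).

2.57, 10.48

|Mᵢ| > 3 ⇔ |xᵢ − 6.05| > 3·0.74/0.6745 = 3.29.
So outliers lie outside [2.76, 9.34].
2.57: M = -3.17 → outlier.
10.48: M = 4.04 → outlier.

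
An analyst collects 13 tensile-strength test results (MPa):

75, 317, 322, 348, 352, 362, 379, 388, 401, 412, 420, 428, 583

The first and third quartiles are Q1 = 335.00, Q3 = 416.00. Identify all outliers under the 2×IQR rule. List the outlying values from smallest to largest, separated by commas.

IQR = Q3 − Q1 = 416.00 − 335.00 = 81.00.
Lower fence = Q1 − 2·IQR = 335.00 − 162.00 = 173.00.
Upper fence = Q3 + 2·IQR = 416.00 + 162.00 = 578.00.
75 < 173.00 → outlier.
583 > 578.00 → outlier.
All remaining values lie within [173.00, 578.00].

75, 583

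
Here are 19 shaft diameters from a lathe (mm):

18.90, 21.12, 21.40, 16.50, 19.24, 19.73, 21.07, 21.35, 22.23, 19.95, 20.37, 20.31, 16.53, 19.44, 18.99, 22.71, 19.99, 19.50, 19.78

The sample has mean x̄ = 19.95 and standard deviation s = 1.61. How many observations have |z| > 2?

Cutoffs: x̄ ± 2s = [16.73, 23.17].
Outside the cutoffs: 16.50, 16.53.

2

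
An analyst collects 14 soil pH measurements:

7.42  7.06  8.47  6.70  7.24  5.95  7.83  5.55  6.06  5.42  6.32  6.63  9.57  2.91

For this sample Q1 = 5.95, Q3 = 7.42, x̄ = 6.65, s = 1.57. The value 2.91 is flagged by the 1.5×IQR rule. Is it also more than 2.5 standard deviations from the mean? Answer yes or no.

z = (2.91 − 6.65) / 1.57 = -2.38.
|z| = 2.38 ≤ 2.5.

no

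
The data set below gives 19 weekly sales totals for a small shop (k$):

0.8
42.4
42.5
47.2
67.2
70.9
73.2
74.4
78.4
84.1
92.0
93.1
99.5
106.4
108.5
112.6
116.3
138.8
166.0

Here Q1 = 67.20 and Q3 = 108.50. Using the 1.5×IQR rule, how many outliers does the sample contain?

1

IQR = 41.30; fences at 67.20 − 61.95 = 5.25 and 108.50 + 61.95 = 170.45.
Outside the cutoffs: 0.8.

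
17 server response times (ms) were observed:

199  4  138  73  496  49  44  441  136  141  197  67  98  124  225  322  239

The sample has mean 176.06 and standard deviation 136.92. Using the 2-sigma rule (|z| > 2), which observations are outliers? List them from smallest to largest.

496

Cutoffs at x̄ ± 2s: 176.06 ± 2·136.92 = [-97.78, 449.90].
496: z = 2.34, |z| > 2 → outlier.
Every other value lies within [-97.78, 449.90].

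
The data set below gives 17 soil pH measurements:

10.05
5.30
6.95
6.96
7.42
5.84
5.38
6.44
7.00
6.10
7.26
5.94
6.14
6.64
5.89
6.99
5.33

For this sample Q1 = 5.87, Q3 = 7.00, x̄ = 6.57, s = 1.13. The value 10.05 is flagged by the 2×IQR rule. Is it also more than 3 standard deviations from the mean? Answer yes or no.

z = (10.05 − 6.57) / 1.13 = 3.08.
|z| = 3.08 > 3.

yes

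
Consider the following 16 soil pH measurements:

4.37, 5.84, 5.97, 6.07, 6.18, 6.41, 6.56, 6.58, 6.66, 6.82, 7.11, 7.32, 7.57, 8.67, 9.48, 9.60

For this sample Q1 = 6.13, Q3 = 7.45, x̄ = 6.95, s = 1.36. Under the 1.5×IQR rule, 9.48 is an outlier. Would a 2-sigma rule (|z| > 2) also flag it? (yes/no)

z = (9.48 − 6.95) / 1.36 = 1.86.
|z| = 1.86 ≤ 2.

no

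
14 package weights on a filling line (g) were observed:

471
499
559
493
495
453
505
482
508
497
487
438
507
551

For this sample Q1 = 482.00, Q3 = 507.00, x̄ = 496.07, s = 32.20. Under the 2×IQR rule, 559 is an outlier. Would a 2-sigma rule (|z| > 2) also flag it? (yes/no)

no

z = (559 − 496.07) / 32.20 = 1.95.
|z| = 1.95 ≤ 2.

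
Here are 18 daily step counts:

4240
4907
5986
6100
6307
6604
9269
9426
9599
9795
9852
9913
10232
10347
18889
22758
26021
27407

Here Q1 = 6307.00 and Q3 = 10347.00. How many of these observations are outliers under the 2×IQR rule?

IQR = 4040.00; fences at 6307.00 − 8080.00 = -1773.00 and 10347.00 + 8080.00 = 18427.00.
Outside the cutoffs: 18889, 22758, 26021, 27407.

4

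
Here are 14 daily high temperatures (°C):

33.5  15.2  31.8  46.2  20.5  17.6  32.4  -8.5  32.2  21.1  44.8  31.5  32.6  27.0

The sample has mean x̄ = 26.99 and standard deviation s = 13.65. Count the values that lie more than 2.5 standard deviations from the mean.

1

Cutoffs: x̄ ± 2.5s = [-7.135, 61.115].
Outside the cutoffs: -8.5.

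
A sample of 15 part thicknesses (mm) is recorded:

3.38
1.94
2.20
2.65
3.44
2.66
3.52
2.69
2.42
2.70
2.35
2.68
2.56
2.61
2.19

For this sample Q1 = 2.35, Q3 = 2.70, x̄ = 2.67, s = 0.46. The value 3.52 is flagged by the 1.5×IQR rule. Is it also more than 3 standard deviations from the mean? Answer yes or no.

no

z = (3.52 − 2.67) / 0.46 = 1.85.
|z| = 1.85 ≤ 3.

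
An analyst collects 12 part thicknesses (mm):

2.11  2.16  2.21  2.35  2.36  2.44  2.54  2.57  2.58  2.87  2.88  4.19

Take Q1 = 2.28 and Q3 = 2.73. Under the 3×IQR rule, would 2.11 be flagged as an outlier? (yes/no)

IQR = Q3 − Q1 = 2.73 − 2.28 = 0.45.
Lower fence = Q1 − 3·IQR = 2.28 − 1.35 = 0.93.
Upper fence = Q3 + 3·IQR = 2.73 + 1.35 = 4.08.
2.11 lies within [0.93, 4.08].

no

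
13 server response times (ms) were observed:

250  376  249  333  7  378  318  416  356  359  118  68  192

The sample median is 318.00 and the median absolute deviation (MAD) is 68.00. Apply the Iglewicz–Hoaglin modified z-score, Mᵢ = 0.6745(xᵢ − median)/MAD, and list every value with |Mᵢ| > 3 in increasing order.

|Mᵢ| > 3 ⇔ |xᵢ − 318.00| > 3·68.00/0.6745 = 302.45.
So outliers lie outside [15.55, 620.45].
7: M = -3.08 → outlier.

7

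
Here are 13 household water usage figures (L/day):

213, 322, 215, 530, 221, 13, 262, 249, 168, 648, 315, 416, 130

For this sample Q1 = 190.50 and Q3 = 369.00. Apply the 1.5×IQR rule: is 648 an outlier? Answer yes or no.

IQR = Q3 − Q1 = 369.00 − 190.50 = 178.50.
Lower fence = Q1 − 1.5·IQR = 190.50 − 267.75 = -77.25.
Upper fence = Q3 + 1.5·IQR = 369.00 + 267.75 = 636.75.
648 lies above the upper fence.

yes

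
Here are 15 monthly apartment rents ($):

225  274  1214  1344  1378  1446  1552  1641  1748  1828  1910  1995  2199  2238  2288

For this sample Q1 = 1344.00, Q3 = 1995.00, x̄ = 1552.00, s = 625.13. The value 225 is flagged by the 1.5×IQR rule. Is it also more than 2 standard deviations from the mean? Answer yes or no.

z = (225 − 1552.00) / 625.13 = -2.12.
|z| = 2.12 > 2.

yes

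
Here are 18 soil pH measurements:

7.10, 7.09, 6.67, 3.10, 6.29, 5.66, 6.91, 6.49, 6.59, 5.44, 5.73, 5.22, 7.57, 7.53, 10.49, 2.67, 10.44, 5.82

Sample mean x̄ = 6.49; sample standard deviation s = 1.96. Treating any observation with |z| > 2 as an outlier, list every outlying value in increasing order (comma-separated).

10.44, 10.49

Cutoffs at x̄ ± 2s: 6.49 ± 2·1.96 = [2.57, 10.41].
10.44: z = 2.02, |z| > 2 → outlier.
10.49: z = 2.04, |z| > 2 → outlier.
Every other value lies within [2.57, 10.41].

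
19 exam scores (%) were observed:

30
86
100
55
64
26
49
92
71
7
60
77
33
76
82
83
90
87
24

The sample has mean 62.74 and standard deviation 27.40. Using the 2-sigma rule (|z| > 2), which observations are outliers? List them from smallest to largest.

Cutoffs at x̄ ± 2s: 62.74 ± 2·27.40 = [7.94, 117.54].
7: z = -2.03, |z| > 2 → outlier.
Every other value lies within [7.94, 117.54].

7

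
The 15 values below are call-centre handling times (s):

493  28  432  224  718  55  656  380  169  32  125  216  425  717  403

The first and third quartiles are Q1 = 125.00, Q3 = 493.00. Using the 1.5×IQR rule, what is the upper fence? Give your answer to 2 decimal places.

1045.00

IQR = Q3 − Q1 = 493.00 − 125.00 = 368.00.
Lower fence = Q1 − 1.5·IQR = 125.00 − 552.00 = -427.00.
Upper fence = Q3 + 1.5·IQR = 493.00 + 552.00 = 1045.00.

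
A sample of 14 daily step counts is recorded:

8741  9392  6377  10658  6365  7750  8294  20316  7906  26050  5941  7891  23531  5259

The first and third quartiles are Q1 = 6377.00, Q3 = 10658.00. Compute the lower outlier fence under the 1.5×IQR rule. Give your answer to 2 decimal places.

IQR = Q3 − Q1 = 10658.00 − 6377.00 = 4281.00.
Lower fence = Q1 − 1.5·IQR = 6377.00 − 6421.50 = -44.50.
Upper fence = Q3 + 1.5·IQR = 10658.00 + 6421.50 = 17079.50.

-44.50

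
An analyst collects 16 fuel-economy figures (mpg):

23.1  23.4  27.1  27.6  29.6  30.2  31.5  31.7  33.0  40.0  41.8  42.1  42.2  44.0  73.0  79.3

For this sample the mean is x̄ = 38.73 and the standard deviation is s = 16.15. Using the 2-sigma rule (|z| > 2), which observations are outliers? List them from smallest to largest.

Cutoffs at x̄ ± 2s: 38.73 ± 2·16.15 = [6.43, 71.03].
73.0: z = 2.12, |z| > 2 → outlier.
79.3: z = 2.51, |z| > 2 → outlier.
Every other value lies within [6.43, 71.03].

73.0, 79.3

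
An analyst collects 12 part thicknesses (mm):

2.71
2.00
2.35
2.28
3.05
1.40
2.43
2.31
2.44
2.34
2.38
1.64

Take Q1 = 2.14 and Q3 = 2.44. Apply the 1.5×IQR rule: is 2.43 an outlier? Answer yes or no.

no

IQR = Q3 − Q1 = 2.44 − 2.14 = 0.30.
Lower fence = Q1 − 1.5·IQR = 2.14 − 0.45 = 1.69.
Upper fence = Q3 + 1.5·IQR = 2.44 + 0.45 = 2.89.
2.43 lies within [1.69, 2.89].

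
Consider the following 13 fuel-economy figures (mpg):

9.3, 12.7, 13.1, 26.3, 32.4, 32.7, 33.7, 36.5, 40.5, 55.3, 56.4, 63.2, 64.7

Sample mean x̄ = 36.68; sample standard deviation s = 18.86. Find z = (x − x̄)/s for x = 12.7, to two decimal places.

-1.27

z = (12.7 − 36.68) / 18.86 = -1.27.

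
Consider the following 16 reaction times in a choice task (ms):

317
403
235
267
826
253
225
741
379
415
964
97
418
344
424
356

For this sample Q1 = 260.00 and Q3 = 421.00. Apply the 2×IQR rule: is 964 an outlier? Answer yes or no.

yes

IQR = Q3 − Q1 = 421.00 − 260.00 = 161.00.
Lower fence = Q1 − 2·IQR = 260.00 − 322.00 = -62.00.
Upper fence = Q3 + 2·IQR = 421.00 + 322.00 = 743.00.
964 lies above the upper fence.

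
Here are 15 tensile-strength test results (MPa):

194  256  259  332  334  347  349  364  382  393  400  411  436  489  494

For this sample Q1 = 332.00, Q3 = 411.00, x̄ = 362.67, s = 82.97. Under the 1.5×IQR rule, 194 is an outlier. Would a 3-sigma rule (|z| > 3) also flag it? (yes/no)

no

z = (194 − 362.67) / 82.97 = -2.03.
|z| = 2.03 ≤ 3.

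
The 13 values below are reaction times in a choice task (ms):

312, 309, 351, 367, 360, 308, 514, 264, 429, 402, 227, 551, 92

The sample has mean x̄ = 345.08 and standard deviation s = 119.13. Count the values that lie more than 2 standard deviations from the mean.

Cutoffs: x̄ ± 2s = [106.82, 583.34].
Outside the cutoffs: 92.

1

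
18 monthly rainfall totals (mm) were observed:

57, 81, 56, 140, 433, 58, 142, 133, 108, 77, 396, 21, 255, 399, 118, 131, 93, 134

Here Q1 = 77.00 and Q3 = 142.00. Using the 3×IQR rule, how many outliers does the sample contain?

3

IQR = 65.00; fences at 77.00 − 195.00 = -118.00 and 142.00 + 195.00 = 337.00.
Outside the cutoffs: 396, 399, 433.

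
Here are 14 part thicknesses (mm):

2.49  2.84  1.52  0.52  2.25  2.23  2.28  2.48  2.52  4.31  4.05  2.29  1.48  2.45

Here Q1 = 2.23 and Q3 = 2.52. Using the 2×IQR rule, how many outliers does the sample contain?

IQR = 0.29; fences at 2.23 − 0.58 = 1.65 and 2.52 + 0.58 = 3.10.
Outside the cutoffs: 0.52, 1.48, 1.52, 4.05, 4.31.

5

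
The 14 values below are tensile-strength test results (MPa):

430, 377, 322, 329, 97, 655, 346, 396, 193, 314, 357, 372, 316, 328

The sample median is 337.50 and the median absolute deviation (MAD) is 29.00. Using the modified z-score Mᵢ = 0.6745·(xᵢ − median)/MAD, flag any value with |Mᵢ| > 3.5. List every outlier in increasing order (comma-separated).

|Mᵢ| > 3.5 ⇔ |xᵢ − 337.50| > 3.5·29.00/0.6745 = 150.48.
So outliers lie outside [187.02, 487.98].
97: M = -5.59 → outlier.
655: M = 7.38 → outlier.

97, 655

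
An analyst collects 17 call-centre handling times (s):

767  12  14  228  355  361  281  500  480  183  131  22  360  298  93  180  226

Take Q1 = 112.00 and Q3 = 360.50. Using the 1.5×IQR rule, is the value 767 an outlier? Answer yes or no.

yes

IQR = Q3 − Q1 = 360.50 − 112.00 = 248.50.
Lower fence = Q1 − 1.5·IQR = 112.00 − 372.75 = -260.75.
Upper fence = Q3 + 1.5·IQR = 360.50 + 372.75 = 733.25.
767 lies above the upper fence.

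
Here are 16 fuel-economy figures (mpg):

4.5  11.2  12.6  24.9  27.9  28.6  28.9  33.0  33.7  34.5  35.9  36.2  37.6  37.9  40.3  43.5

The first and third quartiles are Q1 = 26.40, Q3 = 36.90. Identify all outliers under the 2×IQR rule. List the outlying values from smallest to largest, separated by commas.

4.5

IQR = Q3 − Q1 = 36.90 − 26.40 = 10.50.
Lower fence = Q1 − 2·IQR = 26.40 − 21.00 = 5.40.
Upper fence = Q3 + 2·IQR = 36.90 + 21.00 = 57.90.
4.5 < 5.40 → outlier.
All remaining values lie within [5.40, 57.90].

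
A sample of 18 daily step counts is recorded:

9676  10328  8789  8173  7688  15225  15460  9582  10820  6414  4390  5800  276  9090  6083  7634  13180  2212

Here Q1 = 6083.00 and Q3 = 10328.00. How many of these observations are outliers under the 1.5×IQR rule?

0

IQR = 4245.00; fences at 6083.00 − 6367.50 = -284.50 and 10328.00 + 6367.50 = 16695.50.
Every value lies within the cutoffs.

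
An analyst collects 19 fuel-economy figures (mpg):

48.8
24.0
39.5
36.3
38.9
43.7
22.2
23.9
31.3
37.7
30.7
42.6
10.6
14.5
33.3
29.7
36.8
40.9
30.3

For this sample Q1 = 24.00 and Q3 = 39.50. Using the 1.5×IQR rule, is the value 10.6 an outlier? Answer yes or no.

IQR = Q3 − Q1 = 39.50 − 24.00 = 15.50.
Lower fence = Q1 − 1.5·IQR = 24.00 − 23.25 = 0.75.
Upper fence = Q3 + 1.5·IQR = 39.50 + 23.25 = 62.75.
10.6 lies within [0.75, 62.75].

no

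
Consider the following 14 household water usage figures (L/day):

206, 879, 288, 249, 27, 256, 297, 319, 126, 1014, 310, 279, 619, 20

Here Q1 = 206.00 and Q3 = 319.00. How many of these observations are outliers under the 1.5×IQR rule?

5

IQR = 113.00; fences at 206.00 − 169.50 = 36.50 and 319.00 + 169.50 = 488.50.
Outside the cutoffs: 20, 27, 619, 879, 1014.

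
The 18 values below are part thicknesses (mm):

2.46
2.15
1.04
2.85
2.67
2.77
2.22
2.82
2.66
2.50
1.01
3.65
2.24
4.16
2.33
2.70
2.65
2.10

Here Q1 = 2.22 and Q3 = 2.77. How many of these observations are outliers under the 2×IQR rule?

3

IQR = 0.55; fences at 2.22 − 1.10 = 1.12 and 2.77 + 1.10 = 3.87.
Outside the cutoffs: 1.01, 1.04, 4.16.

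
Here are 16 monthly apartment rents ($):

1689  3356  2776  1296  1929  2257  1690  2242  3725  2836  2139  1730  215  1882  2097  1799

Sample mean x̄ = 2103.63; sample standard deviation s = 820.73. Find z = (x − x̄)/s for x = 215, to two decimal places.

-2.30

z = (215 − 2103.63) / 820.73 = -2.30.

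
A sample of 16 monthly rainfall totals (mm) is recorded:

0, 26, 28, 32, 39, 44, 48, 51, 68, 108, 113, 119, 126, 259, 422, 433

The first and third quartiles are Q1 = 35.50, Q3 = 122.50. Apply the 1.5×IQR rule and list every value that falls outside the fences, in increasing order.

259, 422, 433

IQR = Q3 − Q1 = 122.50 − 35.50 = 87.00.
Lower fence = Q1 − 1.5·IQR = 35.50 − 130.50 = -95.00.
Upper fence = Q3 + 1.5·IQR = 122.50 + 130.50 = 253.00.
259 > 253.00 → outlier.
422 > 253.00 → outlier.
433 > 253.00 → outlier.
All remaining values lie within [-95.00, 253.00].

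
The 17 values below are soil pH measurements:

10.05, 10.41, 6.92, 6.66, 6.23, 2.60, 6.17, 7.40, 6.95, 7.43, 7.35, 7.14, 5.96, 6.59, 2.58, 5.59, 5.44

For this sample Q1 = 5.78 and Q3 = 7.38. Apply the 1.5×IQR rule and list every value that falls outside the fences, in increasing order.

2.58, 2.60, 10.05, 10.41

IQR = Q3 − Q1 = 7.38 − 5.78 = 1.60.
Lower fence = Q1 − 1.5·IQR = 5.78 − 2.40 = 3.38.
Upper fence = Q3 + 1.5·IQR = 7.38 + 2.40 = 9.78.
2.58 < 3.38 → outlier.
2.60 < 3.38 → outlier.
10.05 > 9.78 → outlier.
10.41 > 9.78 → outlier.
All remaining values lie within [3.38, 9.78].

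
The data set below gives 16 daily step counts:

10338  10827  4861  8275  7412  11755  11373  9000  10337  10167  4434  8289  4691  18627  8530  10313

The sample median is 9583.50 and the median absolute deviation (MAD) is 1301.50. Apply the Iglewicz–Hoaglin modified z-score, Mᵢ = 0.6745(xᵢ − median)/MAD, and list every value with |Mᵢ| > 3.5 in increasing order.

|Mᵢ| > 3.5 ⇔ |xᵢ − 9583.50| > 3.5·1301.50/0.6745 = 6753.52.
So outliers lie outside [2829.98, 16337.02].
18627: M = 4.69 → outlier.

18627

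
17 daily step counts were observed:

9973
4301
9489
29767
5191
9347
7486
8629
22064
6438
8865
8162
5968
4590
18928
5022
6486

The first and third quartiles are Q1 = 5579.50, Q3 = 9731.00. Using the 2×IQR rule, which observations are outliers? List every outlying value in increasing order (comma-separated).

18928, 22064, 29767

IQR = Q3 − Q1 = 9731.00 − 5579.50 = 4151.50.
Lower fence = Q1 − 2·IQR = 5579.50 − 8303.00 = -2723.50.
Upper fence = Q3 + 2·IQR = 9731.00 + 8303.00 = 18034.00.
18928 > 18034.00 → outlier.
22064 > 18034.00 → outlier.
29767 > 18034.00 → outlier.
All remaining values lie within [-2723.50, 18034.00].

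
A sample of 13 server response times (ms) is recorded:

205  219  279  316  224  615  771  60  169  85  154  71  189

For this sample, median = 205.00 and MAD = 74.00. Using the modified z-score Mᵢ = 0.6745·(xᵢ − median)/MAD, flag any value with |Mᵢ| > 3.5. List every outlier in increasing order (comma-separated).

|Mᵢ| > 3.5 ⇔ |xᵢ − 205.00| > 3.5·74.00/0.6745 = 383.99.
So outliers lie outside [-178.99, 588.99].
615: M = 3.74 → outlier.
771: M = 5.16 → outlier.

615, 771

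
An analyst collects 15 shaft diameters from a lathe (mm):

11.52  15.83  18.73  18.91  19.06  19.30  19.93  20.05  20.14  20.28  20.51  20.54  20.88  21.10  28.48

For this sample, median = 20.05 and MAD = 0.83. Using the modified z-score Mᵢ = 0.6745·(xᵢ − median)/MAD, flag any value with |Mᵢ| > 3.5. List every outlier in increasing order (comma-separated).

|Mᵢ| > 3.5 ⇔ |xᵢ − 20.05| > 3.5·0.83/0.6745 = 4.31.
So outliers lie outside [15.74, 24.36].
11.52: M = -6.93 → outlier.
28.48: M = 6.85 → outlier.

11.52, 28.48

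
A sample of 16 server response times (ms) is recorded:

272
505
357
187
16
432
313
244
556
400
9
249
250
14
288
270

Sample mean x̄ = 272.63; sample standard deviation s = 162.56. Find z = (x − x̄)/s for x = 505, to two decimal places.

1.43

z = (505 − 272.63) / 162.56 = 1.43.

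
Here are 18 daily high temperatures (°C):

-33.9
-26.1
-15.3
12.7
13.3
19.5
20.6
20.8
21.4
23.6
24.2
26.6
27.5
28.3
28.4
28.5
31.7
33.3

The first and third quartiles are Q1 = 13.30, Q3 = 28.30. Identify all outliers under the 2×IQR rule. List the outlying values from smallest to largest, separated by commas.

-33.9, -26.1

IQR = Q3 − Q1 = 28.30 − 13.30 = 15.00.
Lower fence = Q1 − 2·IQR = 13.30 − 30.00 = -16.70.
Upper fence = Q3 + 2·IQR = 28.30 + 30.00 = 58.30.
-33.9 < -16.70 → outlier.
-26.1 < -16.70 → outlier.
All remaining values lie within [-16.70, 58.30].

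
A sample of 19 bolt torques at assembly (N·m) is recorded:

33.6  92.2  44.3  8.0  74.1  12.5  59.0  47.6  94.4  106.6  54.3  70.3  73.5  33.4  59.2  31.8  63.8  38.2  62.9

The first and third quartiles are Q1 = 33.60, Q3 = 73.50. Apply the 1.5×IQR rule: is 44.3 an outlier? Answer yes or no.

IQR = Q3 − Q1 = 73.50 − 33.60 = 39.90.
Lower fence = Q1 − 1.5·IQR = 33.60 − 59.85 = -26.25.
Upper fence = Q3 + 1.5·IQR = 73.50 + 59.85 = 133.35.
44.3 lies within [-26.25, 133.35].

no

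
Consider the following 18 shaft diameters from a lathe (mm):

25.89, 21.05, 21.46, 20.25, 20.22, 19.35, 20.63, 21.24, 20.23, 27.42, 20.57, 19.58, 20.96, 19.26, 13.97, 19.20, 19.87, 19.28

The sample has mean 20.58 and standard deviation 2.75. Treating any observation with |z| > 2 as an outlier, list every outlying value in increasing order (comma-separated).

Cutoffs at x̄ ± 2s: 20.58 ± 2·2.75 = [15.08, 26.08].
13.97: z = -2.40, |z| > 2 → outlier.
27.42: z = 2.49, |z| > 2 → outlier.
Every other value lies within [15.08, 26.08].

13.97, 27.42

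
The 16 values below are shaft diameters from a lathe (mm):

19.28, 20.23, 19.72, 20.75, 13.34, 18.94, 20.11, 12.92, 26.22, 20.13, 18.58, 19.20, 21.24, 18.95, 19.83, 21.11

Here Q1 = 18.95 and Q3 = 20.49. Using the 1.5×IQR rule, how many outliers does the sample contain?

IQR = 1.54; fences at 18.95 − 2.31 = 16.64 and 20.49 + 2.31 = 22.80.
Outside the cutoffs: 12.92, 13.34, 26.22.

3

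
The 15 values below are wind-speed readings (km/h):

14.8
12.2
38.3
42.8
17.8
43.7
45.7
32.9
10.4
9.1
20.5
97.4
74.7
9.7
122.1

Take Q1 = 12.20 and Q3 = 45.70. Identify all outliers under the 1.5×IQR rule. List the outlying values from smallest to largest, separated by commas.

97.4, 122.1

IQR = Q3 − Q1 = 45.70 − 12.20 = 33.50.
Lower fence = Q1 − 1.5·IQR = 12.20 − 50.25 = -38.05.
Upper fence = Q3 + 1.5·IQR = 45.70 + 50.25 = 95.95.
97.4 > 95.95 → outlier.
122.1 > 95.95 → outlier.
All remaining values lie within [-38.05, 95.95].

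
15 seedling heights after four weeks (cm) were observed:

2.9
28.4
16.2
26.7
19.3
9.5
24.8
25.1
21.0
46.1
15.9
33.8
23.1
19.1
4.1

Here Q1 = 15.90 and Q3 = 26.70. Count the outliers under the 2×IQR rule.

0

IQR = 10.80; fences at 15.90 − 21.60 = -5.70 and 26.70 + 21.60 = 48.30.
Every value lies within the cutoffs.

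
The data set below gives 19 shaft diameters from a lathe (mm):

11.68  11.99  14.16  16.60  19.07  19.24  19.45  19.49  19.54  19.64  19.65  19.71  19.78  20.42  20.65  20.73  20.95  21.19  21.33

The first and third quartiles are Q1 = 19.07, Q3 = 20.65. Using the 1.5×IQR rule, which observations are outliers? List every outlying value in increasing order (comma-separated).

IQR = Q3 − Q1 = 20.65 − 19.07 = 1.58.
Lower fence = Q1 − 1.5·IQR = 19.07 − 2.37 = 16.70.
Upper fence = Q3 + 1.5·IQR = 20.65 + 2.37 = 23.02.
11.68 < 16.70 → outlier.
11.99 < 16.70 → outlier.
14.16 < 16.70 → outlier.
16.60 < 16.70 → outlier.
All remaining values lie within [16.70, 23.02].

11.68, 11.99, 14.16, 16.60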